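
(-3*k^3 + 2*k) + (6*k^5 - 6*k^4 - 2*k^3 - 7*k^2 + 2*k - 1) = 6*k^5 - 6*k^4 - 5*k^3 - 7*k^2 + 4*k - 1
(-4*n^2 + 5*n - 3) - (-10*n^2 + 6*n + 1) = 6*n^2 - n - 4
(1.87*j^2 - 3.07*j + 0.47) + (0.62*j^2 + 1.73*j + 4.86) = 2.49*j^2 - 1.34*j + 5.33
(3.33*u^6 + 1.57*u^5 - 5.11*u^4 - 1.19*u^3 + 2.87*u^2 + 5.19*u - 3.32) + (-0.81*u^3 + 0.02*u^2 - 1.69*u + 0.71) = 3.33*u^6 + 1.57*u^5 - 5.11*u^4 - 2.0*u^3 + 2.89*u^2 + 3.5*u - 2.61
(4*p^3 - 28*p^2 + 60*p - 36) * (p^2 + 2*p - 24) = 4*p^5 - 20*p^4 - 92*p^3 + 756*p^2 - 1512*p + 864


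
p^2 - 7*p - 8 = (p - 8)*(p + 1)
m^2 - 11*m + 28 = (m - 7)*(m - 4)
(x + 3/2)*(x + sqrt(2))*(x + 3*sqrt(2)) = x^3 + 3*x^2/2 + 4*sqrt(2)*x^2 + 6*x + 6*sqrt(2)*x + 9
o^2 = o^2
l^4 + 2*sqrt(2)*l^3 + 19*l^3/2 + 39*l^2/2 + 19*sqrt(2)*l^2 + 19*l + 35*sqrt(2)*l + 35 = (l + 5/2)*(l + 7)*(l + sqrt(2))^2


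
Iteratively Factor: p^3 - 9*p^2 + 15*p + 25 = (p + 1)*(p^2 - 10*p + 25) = (p - 5)*(p + 1)*(p - 5)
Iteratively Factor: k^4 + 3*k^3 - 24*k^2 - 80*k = (k)*(k^3 + 3*k^2 - 24*k - 80) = k*(k + 4)*(k^2 - k - 20) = k*(k + 4)^2*(k - 5)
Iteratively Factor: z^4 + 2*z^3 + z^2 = (z + 1)*(z^3 + z^2) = (z + 1)^2*(z^2) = z*(z + 1)^2*(z)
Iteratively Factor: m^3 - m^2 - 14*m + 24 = (m + 4)*(m^2 - 5*m + 6) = (m - 3)*(m + 4)*(m - 2)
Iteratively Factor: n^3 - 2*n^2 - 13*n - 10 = (n + 1)*(n^2 - 3*n - 10) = (n + 1)*(n + 2)*(n - 5)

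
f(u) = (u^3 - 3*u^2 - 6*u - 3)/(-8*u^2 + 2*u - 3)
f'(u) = (16*u - 2)*(u^3 - 3*u^2 - 6*u - 3)/(-8*u^2 + 2*u - 3)^2 + (3*u^2 - 6*u - 6)/(-8*u^2 + 2*u - 3) = (-8*u^4 + 4*u^3 - 63*u^2 - 30*u + 24)/(64*u^4 - 32*u^3 + 52*u^2 - 12*u + 9)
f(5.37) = -0.15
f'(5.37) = -0.16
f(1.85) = 0.68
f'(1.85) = -0.44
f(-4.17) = 0.68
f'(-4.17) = -0.16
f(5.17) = -0.12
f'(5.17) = -0.16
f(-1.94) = 0.27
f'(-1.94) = -0.22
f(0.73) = 1.48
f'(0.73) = -0.96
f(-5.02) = 0.82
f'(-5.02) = -0.15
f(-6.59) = 1.04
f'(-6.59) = -0.14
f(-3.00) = 0.48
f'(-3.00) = -0.18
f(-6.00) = 0.96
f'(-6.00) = -0.14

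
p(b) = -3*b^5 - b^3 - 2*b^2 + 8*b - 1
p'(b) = -15*b^4 - 3*b^2 - 4*b + 8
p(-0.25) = -3.11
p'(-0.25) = 8.75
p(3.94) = -2910.10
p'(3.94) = -3669.06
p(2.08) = -118.81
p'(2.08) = -294.07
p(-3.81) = 2403.29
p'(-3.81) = -3181.07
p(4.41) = -5094.35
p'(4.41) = -5741.41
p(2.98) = -726.41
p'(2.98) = -1213.48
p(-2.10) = 105.16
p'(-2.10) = -288.55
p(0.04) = -0.68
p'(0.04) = 7.84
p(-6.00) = 23423.00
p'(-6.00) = -19516.00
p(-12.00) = 747839.00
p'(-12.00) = -311416.00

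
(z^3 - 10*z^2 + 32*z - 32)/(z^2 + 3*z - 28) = (z^2 - 6*z + 8)/(z + 7)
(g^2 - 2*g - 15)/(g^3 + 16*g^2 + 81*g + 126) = (g - 5)/(g^2 + 13*g + 42)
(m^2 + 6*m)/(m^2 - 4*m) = (m + 6)/(m - 4)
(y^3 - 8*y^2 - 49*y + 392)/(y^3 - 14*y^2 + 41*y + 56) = (y + 7)/(y + 1)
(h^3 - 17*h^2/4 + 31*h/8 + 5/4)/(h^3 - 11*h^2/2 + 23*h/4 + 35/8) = (4*h^2 - 7*h - 2)/(4*h^2 - 12*h - 7)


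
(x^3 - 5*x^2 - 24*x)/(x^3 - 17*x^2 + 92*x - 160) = x*(x + 3)/(x^2 - 9*x + 20)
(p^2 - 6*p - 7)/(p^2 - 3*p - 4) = (p - 7)/(p - 4)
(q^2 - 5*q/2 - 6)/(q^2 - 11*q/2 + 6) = (2*q + 3)/(2*q - 3)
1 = 1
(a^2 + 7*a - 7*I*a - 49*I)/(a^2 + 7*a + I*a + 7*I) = (a - 7*I)/(a + I)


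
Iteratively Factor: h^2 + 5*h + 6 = (h + 2)*(h + 3)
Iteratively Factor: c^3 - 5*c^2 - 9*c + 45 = (c - 5)*(c^2 - 9) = (c - 5)*(c + 3)*(c - 3)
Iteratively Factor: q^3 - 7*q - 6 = (q - 3)*(q^2 + 3*q + 2) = (q - 3)*(q + 1)*(q + 2)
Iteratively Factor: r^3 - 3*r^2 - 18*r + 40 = (r - 5)*(r^2 + 2*r - 8) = (r - 5)*(r + 4)*(r - 2)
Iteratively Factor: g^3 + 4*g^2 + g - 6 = (g - 1)*(g^2 + 5*g + 6) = (g - 1)*(g + 3)*(g + 2)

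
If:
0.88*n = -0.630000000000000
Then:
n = -0.72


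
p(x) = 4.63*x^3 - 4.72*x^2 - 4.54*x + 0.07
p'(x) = 13.89*x^2 - 9.44*x - 4.54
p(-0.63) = -0.10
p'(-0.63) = 6.92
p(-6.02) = -1153.77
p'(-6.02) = 555.67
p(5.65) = 658.82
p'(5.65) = 385.53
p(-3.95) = -340.99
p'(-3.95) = 249.47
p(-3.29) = -200.96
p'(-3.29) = 176.86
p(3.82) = 171.94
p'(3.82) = 162.09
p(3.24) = 93.29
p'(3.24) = 110.69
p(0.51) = -2.86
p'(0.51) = -5.74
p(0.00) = 0.07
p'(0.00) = -4.54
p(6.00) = 802.99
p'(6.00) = 438.86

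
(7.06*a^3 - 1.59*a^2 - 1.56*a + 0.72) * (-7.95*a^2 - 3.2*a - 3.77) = -56.127*a^5 - 9.9515*a^4 - 9.1262*a^3 + 5.2623*a^2 + 3.5772*a - 2.7144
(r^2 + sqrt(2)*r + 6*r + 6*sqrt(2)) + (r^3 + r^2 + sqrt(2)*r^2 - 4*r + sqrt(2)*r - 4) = r^3 + sqrt(2)*r^2 + 2*r^2 + 2*r + 2*sqrt(2)*r - 4 + 6*sqrt(2)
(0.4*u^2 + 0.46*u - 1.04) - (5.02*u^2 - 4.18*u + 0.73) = -4.62*u^2 + 4.64*u - 1.77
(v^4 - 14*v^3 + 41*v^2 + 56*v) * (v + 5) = v^5 - 9*v^4 - 29*v^3 + 261*v^2 + 280*v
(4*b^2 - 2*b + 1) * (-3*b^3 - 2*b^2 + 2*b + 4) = -12*b^5 - 2*b^4 + 9*b^3 + 10*b^2 - 6*b + 4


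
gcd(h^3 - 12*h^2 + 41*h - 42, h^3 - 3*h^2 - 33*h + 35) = h - 7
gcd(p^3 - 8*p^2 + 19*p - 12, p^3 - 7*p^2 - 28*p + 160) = p - 4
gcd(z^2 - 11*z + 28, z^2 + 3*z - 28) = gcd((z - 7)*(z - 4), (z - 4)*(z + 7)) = z - 4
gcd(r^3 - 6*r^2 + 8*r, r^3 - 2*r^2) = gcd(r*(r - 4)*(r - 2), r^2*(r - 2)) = r^2 - 2*r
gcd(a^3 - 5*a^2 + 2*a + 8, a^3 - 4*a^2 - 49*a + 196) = a - 4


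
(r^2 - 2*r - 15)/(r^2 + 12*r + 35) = (r^2 - 2*r - 15)/(r^2 + 12*r + 35)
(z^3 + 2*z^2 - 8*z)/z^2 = z + 2 - 8/z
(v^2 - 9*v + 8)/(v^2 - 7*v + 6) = (v - 8)/(v - 6)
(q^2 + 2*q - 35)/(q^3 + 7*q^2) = (q - 5)/q^2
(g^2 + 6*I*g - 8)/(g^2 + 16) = (g + 2*I)/(g - 4*I)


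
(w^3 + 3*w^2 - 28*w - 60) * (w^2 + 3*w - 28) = w^5 + 6*w^4 - 47*w^3 - 228*w^2 + 604*w + 1680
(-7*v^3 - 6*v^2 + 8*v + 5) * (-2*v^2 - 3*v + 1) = 14*v^5 + 33*v^4 - 5*v^3 - 40*v^2 - 7*v + 5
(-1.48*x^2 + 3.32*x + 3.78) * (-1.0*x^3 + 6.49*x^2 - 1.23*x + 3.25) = 1.48*x^5 - 12.9252*x^4 + 19.5872*x^3 + 15.6386*x^2 + 6.1406*x + 12.285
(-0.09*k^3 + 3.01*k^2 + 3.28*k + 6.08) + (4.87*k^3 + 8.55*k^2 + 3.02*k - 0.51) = 4.78*k^3 + 11.56*k^2 + 6.3*k + 5.57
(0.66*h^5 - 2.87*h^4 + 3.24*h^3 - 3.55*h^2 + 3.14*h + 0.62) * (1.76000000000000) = 1.1616*h^5 - 5.0512*h^4 + 5.7024*h^3 - 6.248*h^2 + 5.5264*h + 1.0912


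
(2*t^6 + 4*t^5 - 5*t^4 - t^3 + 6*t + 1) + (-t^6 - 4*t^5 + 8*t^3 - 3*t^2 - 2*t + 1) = t^6 - 5*t^4 + 7*t^3 - 3*t^2 + 4*t + 2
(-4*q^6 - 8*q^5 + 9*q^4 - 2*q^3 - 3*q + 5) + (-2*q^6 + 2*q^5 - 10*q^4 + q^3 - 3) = -6*q^6 - 6*q^5 - q^4 - q^3 - 3*q + 2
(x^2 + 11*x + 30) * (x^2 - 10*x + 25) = x^4 + x^3 - 55*x^2 - 25*x + 750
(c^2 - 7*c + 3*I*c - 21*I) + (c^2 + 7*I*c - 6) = 2*c^2 - 7*c + 10*I*c - 6 - 21*I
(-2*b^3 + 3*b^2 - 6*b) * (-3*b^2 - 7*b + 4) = 6*b^5 + 5*b^4 - 11*b^3 + 54*b^2 - 24*b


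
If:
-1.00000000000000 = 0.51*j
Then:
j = -1.96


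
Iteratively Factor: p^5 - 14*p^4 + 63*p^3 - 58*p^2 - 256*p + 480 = (p - 4)*(p^4 - 10*p^3 + 23*p^2 + 34*p - 120) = (p - 4)*(p - 3)*(p^3 - 7*p^2 + 2*p + 40) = (p - 5)*(p - 4)*(p - 3)*(p^2 - 2*p - 8) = (p - 5)*(p - 4)^2*(p - 3)*(p + 2)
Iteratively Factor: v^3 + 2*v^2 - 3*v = (v - 1)*(v^2 + 3*v) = v*(v - 1)*(v + 3)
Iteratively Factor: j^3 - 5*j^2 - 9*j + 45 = (j - 3)*(j^2 - 2*j - 15) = (j - 5)*(j - 3)*(j + 3)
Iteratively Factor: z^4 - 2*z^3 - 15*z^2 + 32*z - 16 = (z - 1)*(z^3 - z^2 - 16*z + 16) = (z - 4)*(z - 1)*(z^2 + 3*z - 4) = (z - 4)*(z - 1)^2*(z + 4)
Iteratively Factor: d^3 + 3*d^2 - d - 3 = (d - 1)*(d^2 + 4*d + 3) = (d - 1)*(d + 3)*(d + 1)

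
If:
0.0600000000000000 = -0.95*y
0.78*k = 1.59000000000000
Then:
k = 2.04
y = -0.06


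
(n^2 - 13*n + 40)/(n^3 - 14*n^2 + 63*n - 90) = (n - 8)/(n^2 - 9*n + 18)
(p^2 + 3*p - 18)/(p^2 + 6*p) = (p - 3)/p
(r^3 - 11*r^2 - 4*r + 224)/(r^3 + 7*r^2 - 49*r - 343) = (r^2 - 4*r - 32)/(r^2 + 14*r + 49)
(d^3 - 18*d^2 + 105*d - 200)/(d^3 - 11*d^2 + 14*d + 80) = (d - 5)/(d + 2)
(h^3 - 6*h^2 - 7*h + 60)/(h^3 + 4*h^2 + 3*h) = (h^2 - 9*h + 20)/(h*(h + 1))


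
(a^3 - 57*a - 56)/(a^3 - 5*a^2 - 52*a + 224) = (a + 1)/(a - 4)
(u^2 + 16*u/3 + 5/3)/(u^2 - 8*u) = (3*u^2 + 16*u + 5)/(3*u*(u - 8))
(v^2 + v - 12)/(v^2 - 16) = (v - 3)/(v - 4)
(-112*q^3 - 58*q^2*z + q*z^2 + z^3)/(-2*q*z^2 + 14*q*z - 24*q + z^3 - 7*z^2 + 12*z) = (112*q^3 + 58*q^2*z - q*z^2 - z^3)/(2*q*z^2 - 14*q*z + 24*q - z^3 + 7*z^2 - 12*z)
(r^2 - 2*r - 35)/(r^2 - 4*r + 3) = (r^2 - 2*r - 35)/(r^2 - 4*r + 3)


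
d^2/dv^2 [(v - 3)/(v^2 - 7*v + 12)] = 2/(v^3 - 12*v^2 + 48*v - 64)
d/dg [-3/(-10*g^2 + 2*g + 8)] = 3*(1 - 10*g)/(2*(-5*g^2 + g + 4)^2)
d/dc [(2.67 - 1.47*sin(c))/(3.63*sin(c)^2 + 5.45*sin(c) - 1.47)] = (5.3361*sin(c)^2 - 19.3842*sin(c) - 12.3906)*cos(c)/(13.1769*sin(c)^4 + 39.567*sin(c)^3 + 19.0303*sin(c)^2 - 16.023*sin(c) + 2.1609)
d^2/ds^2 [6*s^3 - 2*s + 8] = 36*s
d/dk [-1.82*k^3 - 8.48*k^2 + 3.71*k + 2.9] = -5.46*k^2 - 16.96*k + 3.71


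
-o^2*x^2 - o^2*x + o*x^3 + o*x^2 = x*(-o + x)*(o*x + o)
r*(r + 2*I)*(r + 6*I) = r^3 + 8*I*r^2 - 12*r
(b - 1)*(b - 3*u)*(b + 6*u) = b^3 + 3*b^2*u - b^2 - 18*b*u^2 - 3*b*u + 18*u^2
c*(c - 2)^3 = c^4 - 6*c^3 + 12*c^2 - 8*c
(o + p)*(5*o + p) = 5*o^2 + 6*o*p + p^2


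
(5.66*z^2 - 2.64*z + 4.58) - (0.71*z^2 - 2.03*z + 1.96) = 4.95*z^2 - 0.61*z + 2.62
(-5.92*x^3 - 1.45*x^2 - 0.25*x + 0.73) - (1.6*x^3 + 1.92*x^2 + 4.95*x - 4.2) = -7.52*x^3 - 3.37*x^2 - 5.2*x + 4.93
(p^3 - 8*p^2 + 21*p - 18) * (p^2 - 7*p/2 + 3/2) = p^5 - 23*p^4/2 + 101*p^3/2 - 207*p^2/2 + 189*p/2 - 27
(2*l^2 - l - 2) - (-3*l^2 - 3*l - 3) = 5*l^2 + 2*l + 1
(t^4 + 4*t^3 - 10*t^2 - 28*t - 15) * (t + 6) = t^5 + 10*t^4 + 14*t^3 - 88*t^2 - 183*t - 90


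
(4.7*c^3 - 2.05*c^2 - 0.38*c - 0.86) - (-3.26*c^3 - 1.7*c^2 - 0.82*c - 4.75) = 7.96*c^3 - 0.35*c^2 + 0.44*c + 3.89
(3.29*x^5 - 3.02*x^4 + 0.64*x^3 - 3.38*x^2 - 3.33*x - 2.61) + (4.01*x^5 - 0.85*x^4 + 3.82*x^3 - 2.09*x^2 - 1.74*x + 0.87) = 7.3*x^5 - 3.87*x^4 + 4.46*x^3 - 5.47*x^2 - 5.07*x - 1.74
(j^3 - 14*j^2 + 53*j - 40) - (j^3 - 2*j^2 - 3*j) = -12*j^2 + 56*j - 40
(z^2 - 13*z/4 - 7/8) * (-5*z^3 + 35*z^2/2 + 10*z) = -5*z^5 + 135*z^4/4 - 85*z^3/2 - 765*z^2/16 - 35*z/4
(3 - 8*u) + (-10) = -8*u - 7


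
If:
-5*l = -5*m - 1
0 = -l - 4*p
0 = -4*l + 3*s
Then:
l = 3*s/4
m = 3*s/4 - 1/5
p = -3*s/16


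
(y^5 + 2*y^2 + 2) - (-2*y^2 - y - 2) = y^5 + 4*y^2 + y + 4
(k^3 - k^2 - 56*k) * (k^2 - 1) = k^5 - k^4 - 57*k^3 + k^2 + 56*k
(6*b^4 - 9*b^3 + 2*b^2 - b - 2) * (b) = 6*b^5 - 9*b^4 + 2*b^3 - b^2 - 2*b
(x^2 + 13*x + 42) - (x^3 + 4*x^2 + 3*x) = -x^3 - 3*x^2 + 10*x + 42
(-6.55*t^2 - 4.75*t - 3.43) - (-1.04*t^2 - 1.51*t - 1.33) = -5.51*t^2 - 3.24*t - 2.1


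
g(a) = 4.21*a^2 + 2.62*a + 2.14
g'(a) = 8.42*a + 2.62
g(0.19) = 2.79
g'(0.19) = 4.22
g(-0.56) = 1.99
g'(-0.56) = -2.10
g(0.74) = 6.38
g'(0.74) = 8.85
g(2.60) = 37.41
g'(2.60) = 24.51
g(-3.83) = 53.86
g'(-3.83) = -29.63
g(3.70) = 69.47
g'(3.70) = 33.77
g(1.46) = 14.94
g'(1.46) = 14.91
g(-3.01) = 32.40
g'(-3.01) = -22.72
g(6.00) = 169.42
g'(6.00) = 53.14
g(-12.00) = 576.94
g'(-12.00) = -98.42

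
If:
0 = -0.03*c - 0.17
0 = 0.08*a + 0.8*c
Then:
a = 56.67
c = -5.67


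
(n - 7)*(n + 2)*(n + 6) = n^3 + n^2 - 44*n - 84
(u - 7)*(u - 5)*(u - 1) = u^3 - 13*u^2 + 47*u - 35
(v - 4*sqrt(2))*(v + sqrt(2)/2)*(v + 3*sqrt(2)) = v^3 - sqrt(2)*v^2/2 - 25*v - 12*sqrt(2)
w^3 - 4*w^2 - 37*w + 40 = (w - 8)*(w - 1)*(w + 5)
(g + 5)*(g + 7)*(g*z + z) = g^3*z + 13*g^2*z + 47*g*z + 35*z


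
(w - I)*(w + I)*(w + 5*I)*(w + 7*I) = w^4 + 12*I*w^3 - 34*w^2 + 12*I*w - 35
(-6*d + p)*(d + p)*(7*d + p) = -42*d^3 - 41*d^2*p + 2*d*p^2 + p^3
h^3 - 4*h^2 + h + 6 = (h - 3)*(h - 2)*(h + 1)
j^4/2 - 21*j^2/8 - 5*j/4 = j*(j/2 + 1/4)*(j - 5/2)*(j + 2)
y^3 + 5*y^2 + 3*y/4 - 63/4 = (y - 3/2)*(y + 3)*(y + 7/2)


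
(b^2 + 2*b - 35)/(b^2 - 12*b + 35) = (b + 7)/(b - 7)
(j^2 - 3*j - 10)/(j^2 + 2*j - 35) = (j + 2)/(j + 7)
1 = 1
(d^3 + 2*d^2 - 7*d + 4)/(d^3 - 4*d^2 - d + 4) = (d^2 + 3*d - 4)/(d^2 - 3*d - 4)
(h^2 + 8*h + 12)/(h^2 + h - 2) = (h + 6)/(h - 1)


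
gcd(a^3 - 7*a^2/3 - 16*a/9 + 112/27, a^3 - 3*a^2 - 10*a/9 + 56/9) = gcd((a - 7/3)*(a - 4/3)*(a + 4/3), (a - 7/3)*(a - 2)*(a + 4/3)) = a^2 - a - 28/9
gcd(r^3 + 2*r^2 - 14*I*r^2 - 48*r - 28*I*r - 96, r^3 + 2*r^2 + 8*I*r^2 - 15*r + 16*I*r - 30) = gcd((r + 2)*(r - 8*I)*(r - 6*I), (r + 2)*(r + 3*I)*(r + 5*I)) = r + 2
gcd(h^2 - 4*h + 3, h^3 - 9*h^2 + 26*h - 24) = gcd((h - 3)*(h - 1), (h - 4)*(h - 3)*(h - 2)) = h - 3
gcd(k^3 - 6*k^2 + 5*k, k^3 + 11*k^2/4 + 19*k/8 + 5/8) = 1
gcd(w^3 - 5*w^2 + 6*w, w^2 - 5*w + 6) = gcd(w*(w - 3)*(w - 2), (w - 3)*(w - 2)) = w^2 - 5*w + 6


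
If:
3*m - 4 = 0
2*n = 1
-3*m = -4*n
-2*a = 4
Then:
No Solution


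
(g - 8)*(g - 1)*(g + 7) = g^3 - 2*g^2 - 55*g + 56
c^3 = c^3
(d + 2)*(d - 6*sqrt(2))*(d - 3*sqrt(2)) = d^3 - 9*sqrt(2)*d^2 + 2*d^2 - 18*sqrt(2)*d + 36*d + 72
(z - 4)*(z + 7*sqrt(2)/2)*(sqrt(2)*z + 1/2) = sqrt(2)*z^3 - 4*sqrt(2)*z^2 + 15*z^2/2 - 30*z + 7*sqrt(2)*z/4 - 7*sqrt(2)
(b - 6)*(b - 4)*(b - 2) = b^3 - 12*b^2 + 44*b - 48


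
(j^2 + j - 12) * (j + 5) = j^3 + 6*j^2 - 7*j - 60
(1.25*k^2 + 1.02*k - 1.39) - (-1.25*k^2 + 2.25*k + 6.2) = 2.5*k^2 - 1.23*k - 7.59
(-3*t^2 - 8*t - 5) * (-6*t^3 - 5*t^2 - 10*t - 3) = 18*t^5 + 63*t^4 + 100*t^3 + 114*t^2 + 74*t + 15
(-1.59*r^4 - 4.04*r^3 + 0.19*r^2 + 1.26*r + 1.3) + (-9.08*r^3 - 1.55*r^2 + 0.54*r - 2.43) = -1.59*r^4 - 13.12*r^3 - 1.36*r^2 + 1.8*r - 1.13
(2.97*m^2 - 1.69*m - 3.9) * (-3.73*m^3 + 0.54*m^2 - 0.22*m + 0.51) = -11.0781*m^5 + 7.9075*m^4 + 12.981*m^3 - 0.2195*m^2 - 0.00390000000000001*m - 1.989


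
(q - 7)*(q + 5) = q^2 - 2*q - 35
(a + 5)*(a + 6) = a^2 + 11*a + 30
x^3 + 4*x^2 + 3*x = x*(x + 1)*(x + 3)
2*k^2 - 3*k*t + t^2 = (-2*k + t)*(-k + t)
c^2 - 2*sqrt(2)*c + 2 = (c - sqrt(2))^2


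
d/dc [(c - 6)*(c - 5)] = 2*c - 11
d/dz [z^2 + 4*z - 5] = 2*z + 4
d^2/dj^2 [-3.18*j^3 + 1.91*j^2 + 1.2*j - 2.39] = 3.82 - 19.08*j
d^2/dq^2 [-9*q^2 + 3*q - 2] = -18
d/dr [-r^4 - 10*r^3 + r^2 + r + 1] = -4*r^3 - 30*r^2 + 2*r + 1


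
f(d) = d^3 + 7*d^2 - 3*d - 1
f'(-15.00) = 462.00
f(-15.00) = -1756.00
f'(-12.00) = 261.00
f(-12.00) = -685.00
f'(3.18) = 71.86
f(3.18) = 92.40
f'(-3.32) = -16.41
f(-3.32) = 49.52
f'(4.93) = 138.93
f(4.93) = 274.17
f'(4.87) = 136.33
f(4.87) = 265.91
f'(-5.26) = 6.36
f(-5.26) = 62.92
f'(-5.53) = 11.32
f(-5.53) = 60.54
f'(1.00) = 14.00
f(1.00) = 4.00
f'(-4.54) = -4.73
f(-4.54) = 63.32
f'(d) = 3*d^2 + 14*d - 3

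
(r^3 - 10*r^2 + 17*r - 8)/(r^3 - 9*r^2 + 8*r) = (r - 1)/r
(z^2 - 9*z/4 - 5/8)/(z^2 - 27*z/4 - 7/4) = (z - 5/2)/(z - 7)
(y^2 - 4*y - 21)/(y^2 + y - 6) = (y - 7)/(y - 2)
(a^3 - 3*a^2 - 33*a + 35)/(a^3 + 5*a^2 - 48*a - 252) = (a^2 + 4*a - 5)/(a^2 + 12*a + 36)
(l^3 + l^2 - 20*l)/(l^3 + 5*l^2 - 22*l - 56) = l*(l + 5)/(l^2 + 9*l + 14)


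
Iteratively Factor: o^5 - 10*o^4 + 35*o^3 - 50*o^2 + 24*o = (o - 2)*(o^4 - 8*o^3 + 19*o^2 - 12*o) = o*(o - 2)*(o^3 - 8*o^2 + 19*o - 12) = o*(o - 3)*(o - 2)*(o^2 - 5*o + 4) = o*(o - 3)*(o - 2)*(o - 1)*(o - 4)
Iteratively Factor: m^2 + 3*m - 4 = (m - 1)*(m + 4)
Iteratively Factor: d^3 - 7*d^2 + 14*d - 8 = (d - 1)*(d^2 - 6*d + 8) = (d - 2)*(d - 1)*(d - 4)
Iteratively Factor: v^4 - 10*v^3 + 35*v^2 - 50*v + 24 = (v - 4)*(v^3 - 6*v^2 + 11*v - 6) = (v - 4)*(v - 2)*(v^2 - 4*v + 3) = (v - 4)*(v - 3)*(v - 2)*(v - 1)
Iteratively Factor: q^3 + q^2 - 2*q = (q + 2)*(q^2 - q) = (q - 1)*(q + 2)*(q)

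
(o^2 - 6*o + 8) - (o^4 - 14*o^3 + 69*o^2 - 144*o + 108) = -o^4 + 14*o^3 - 68*o^2 + 138*o - 100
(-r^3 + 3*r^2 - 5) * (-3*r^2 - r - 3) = 3*r^5 - 8*r^4 + 6*r^2 + 5*r + 15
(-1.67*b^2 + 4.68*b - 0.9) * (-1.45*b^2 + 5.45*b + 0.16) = 2.4215*b^4 - 15.8875*b^3 + 26.5438*b^2 - 4.1562*b - 0.144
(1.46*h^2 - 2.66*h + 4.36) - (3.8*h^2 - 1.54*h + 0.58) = -2.34*h^2 - 1.12*h + 3.78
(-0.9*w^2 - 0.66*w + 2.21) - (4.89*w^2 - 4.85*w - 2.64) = -5.79*w^2 + 4.19*w + 4.85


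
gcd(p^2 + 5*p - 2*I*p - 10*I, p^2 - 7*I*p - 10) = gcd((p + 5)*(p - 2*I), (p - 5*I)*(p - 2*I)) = p - 2*I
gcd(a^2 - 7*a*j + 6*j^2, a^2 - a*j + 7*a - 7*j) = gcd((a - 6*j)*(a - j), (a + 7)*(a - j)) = a - j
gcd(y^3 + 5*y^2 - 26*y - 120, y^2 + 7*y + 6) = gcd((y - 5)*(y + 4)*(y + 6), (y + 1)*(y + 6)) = y + 6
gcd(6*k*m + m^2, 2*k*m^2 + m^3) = m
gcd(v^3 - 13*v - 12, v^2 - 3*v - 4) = v^2 - 3*v - 4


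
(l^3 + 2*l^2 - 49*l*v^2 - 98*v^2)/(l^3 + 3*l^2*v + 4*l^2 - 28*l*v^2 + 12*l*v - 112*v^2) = (-l^2 + 7*l*v - 2*l + 14*v)/(-l^2 + 4*l*v - 4*l + 16*v)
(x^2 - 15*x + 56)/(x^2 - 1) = (x^2 - 15*x + 56)/(x^2 - 1)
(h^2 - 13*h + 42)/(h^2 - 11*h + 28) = (h - 6)/(h - 4)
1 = 1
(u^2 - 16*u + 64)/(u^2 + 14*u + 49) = (u^2 - 16*u + 64)/(u^2 + 14*u + 49)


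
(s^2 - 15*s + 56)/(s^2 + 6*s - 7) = (s^2 - 15*s + 56)/(s^2 + 6*s - 7)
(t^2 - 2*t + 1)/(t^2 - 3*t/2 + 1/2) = 2*(t - 1)/(2*t - 1)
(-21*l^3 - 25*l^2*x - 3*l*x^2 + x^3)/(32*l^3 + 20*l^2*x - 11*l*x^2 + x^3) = (-21*l^2 - 4*l*x + x^2)/(32*l^2 - 12*l*x + x^2)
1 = 1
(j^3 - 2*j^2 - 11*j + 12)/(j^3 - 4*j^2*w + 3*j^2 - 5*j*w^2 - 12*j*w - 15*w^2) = (-j^2 + 5*j - 4)/(-j^2 + 4*j*w + 5*w^2)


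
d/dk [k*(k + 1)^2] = (k + 1)*(3*k + 1)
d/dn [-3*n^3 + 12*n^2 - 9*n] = -9*n^2 + 24*n - 9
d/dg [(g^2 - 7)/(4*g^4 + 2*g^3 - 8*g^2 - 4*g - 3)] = 2*(-4*g^5 - g^4 + 56*g^3 + 19*g^2 - 59*g - 14)/(16*g^8 + 16*g^7 - 60*g^6 - 64*g^5 + 24*g^4 + 52*g^3 + 64*g^2 + 24*g + 9)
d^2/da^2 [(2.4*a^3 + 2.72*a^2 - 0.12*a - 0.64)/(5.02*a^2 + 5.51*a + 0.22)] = (5.6843418860808e-14*a^5 - 16.0922239999999*a^3 - 97.3376639999999*a^2 - 104.72304*a - 36.893072)/(126.506008*a^6 + 416.562612*a^5 + 473.85537*a^4 + 203.795615*a^3 + 20.76657*a^2 + 0.800052*a + 0.010648)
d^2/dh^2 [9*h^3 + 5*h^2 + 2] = 54*h + 10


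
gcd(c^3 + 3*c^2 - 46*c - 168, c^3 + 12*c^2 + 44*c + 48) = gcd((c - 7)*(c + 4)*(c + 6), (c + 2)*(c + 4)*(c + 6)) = c^2 + 10*c + 24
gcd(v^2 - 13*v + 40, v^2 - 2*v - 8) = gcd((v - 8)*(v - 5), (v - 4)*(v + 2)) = 1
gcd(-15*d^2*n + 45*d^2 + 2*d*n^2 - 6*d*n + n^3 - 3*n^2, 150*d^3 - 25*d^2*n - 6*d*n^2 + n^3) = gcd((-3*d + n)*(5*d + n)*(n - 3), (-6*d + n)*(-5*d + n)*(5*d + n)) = 5*d + n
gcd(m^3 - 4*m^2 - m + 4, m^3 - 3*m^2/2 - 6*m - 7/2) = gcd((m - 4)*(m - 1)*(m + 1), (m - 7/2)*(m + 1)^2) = m + 1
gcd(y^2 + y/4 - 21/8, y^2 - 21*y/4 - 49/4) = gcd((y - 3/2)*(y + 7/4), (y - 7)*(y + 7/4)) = y + 7/4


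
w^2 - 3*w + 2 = (w - 2)*(w - 1)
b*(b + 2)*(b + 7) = b^3 + 9*b^2 + 14*b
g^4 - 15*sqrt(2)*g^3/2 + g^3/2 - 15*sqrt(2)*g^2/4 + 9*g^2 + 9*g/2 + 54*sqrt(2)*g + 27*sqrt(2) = (g + 1/2)*(g - 6*sqrt(2))*(g - 3*sqrt(2))*(g + 3*sqrt(2)/2)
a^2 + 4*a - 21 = (a - 3)*(a + 7)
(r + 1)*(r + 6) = r^2 + 7*r + 6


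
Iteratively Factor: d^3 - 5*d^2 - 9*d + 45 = (d - 3)*(d^2 - 2*d - 15) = (d - 3)*(d + 3)*(d - 5)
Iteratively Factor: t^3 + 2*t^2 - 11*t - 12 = (t + 1)*(t^2 + t - 12) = (t - 3)*(t + 1)*(t + 4)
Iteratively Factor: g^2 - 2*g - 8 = (g + 2)*(g - 4)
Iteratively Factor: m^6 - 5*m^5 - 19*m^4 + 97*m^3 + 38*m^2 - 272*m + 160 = (m + 4)*(m^5 - 9*m^4 + 17*m^3 + 29*m^2 - 78*m + 40) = (m + 2)*(m + 4)*(m^4 - 11*m^3 + 39*m^2 - 49*m + 20) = (m - 5)*(m + 2)*(m + 4)*(m^3 - 6*m^2 + 9*m - 4) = (m - 5)*(m - 1)*(m + 2)*(m + 4)*(m^2 - 5*m + 4) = (m - 5)*(m - 4)*(m - 1)*(m + 2)*(m + 4)*(m - 1)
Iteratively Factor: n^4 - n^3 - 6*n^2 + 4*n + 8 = (n - 2)*(n^3 + n^2 - 4*n - 4) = (n - 2)*(n + 1)*(n^2 - 4) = (n - 2)^2*(n + 1)*(n + 2)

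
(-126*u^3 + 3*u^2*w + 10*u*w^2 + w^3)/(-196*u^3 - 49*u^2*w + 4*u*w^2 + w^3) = (18*u^2 - 3*u*w - w^2)/(28*u^2 + 3*u*w - w^2)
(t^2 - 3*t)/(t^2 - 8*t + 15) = t/(t - 5)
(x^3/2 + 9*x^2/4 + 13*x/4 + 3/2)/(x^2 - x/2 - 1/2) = (2*x^3 + 9*x^2 + 13*x + 6)/(2*(2*x^2 - x - 1))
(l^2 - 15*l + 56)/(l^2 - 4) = (l^2 - 15*l + 56)/(l^2 - 4)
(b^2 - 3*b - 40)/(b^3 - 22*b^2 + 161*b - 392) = (b + 5)/(b^2 - 14*b + 49)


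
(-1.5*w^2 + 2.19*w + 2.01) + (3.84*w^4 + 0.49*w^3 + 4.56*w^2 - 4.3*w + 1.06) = 3.84*w^4 + 0.49*w^3 + 3.06*w^2 - 2.11*w + 3.07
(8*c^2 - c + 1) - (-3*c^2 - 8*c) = 11*c^2 + 7*c + 1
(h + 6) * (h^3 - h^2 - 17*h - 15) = h^4 + 5*h^3 - 23*h^2 - 117*h - 90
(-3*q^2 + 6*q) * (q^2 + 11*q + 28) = -3*q^4 - 27*q^3 - 18*q^2 + 168*q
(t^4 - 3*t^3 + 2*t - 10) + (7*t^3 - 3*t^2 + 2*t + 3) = t^4 + 4*t^3 - 3*t^2 + 4*t - 7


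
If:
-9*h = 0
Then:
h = 0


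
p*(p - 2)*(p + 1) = p^3 - p^2 - 2*p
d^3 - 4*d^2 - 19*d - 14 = (d - 7)*(d + 1)*(d + 2)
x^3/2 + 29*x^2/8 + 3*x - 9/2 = (x/2 + 1)*(x - 3/4)*(x + 6)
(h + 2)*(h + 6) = h^2 + 8*h + 12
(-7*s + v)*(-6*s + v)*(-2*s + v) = -84*s^3 + 68*s^2*v - 15*s*v^2 + v^3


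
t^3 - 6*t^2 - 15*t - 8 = (t - 8)*(t + 1)^2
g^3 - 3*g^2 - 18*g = g*(g - 6)*(g + 3)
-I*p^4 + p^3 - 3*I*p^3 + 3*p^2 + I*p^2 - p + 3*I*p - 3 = (p - 1)*(p + 3)*(p + I)*(-I*p - I)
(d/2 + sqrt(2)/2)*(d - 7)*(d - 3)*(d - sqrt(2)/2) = d^4/2 - 5*d^3 + sqrt(2)*d^3/4 - 5*sqrt(2)*d^2/2 + 10*d^2 + 5*d + 21*sqrt(2)*d/4 - 21/2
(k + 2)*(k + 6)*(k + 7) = k^3 + 15*k^2 + 68*k + 84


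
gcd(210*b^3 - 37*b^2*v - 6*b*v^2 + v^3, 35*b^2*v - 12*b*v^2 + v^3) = 35*b^2 - 12*b*v + v^2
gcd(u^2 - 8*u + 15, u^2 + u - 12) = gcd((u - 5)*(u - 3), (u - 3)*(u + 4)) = u - 3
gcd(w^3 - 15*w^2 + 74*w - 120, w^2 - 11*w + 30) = w^2 - 11*w + 30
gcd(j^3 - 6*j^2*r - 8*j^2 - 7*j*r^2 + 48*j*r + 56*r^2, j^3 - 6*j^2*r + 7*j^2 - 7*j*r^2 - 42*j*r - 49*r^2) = -j^2 + 6*j*r + 7*r^2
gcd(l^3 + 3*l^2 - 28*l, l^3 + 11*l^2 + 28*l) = l^2 + 7*l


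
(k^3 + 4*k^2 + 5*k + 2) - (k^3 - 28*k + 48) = 4*k^2 + 33*k - 46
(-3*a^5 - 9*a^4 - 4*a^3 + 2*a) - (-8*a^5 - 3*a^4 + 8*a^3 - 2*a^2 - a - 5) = 5*a^5 - 6*a^4 - 12*a^3 + 2*a^2 + 3*a + 5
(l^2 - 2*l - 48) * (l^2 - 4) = l^4 - 2*l^3 - 52*l^2 + 8*l + 192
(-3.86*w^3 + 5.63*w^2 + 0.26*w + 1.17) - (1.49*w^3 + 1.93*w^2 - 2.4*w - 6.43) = -5.35*w^3 + 3.7*w^2 + 2.66*w + 7.6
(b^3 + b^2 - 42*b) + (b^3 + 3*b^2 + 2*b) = 2*b^3 + 4*b^2 - 40*b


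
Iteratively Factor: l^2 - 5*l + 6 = (l - 2)*(l - 3)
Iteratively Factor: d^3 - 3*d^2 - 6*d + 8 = (d - 4)*(d^2 + d - 2) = (d - 4)*(d + 2)*(d - 1)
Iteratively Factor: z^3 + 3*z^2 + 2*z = (z + 1)*(z^2 + 2*z) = z*(z + 1)*(z + 2)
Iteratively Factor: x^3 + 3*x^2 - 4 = (x + 2)*(x^2 + x - 2) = (x - 1)*(x + 2)*(x + 2)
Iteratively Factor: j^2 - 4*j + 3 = (j - 1)*(j - 3)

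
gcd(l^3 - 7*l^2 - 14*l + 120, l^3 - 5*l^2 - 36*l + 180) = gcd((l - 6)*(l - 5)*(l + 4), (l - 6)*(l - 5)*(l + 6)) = l^2 - 11*l + 30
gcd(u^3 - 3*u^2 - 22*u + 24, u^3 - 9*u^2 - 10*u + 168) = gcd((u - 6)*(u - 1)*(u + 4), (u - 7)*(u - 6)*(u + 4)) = u^2 - 2*u - 24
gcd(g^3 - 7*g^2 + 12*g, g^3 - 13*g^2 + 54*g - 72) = g^2 - 7*g + 12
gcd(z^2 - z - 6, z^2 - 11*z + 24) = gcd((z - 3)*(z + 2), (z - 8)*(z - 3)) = z - 3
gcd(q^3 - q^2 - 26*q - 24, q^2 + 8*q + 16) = q + 4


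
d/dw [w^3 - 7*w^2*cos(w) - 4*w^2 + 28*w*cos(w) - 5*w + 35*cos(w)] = 7*w^2*sin(w) + 3*w^2 - 28*w*sin(w) - 14*w*cos(w) - 8*w - 35*sin(w) + 28*cos(w) - 5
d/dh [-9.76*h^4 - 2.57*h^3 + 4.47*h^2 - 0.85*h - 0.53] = -39.04*h^3 - 7.71*h^2 + 8.94*h - 0.85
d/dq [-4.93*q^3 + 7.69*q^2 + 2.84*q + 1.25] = -14.79*q^2 + 15.38*q + 2.84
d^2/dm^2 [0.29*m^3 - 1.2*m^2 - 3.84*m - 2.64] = 1.74*m - 2.4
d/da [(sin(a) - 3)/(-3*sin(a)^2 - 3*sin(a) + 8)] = (3*sin(a)^2 - 18*sin(a) - 1)*cos(a)/(3*sin(a)^2 + 3*sin(a) - 8)^2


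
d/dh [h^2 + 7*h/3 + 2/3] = 2*h + 7/3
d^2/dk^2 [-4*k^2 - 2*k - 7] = -8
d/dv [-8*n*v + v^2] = -8*n + 2*v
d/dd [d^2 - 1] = 2*d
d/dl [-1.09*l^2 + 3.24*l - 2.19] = 3.24 - 2.18*l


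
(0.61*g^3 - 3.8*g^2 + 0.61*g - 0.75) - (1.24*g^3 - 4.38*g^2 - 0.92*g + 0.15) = -0.63*g^3 + 0.58*g^2 + 1.53*g - 0.9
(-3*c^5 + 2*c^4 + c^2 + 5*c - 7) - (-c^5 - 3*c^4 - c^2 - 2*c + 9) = -2*c^5 + 5*c^4 + 2*c^2 + 7*c - 16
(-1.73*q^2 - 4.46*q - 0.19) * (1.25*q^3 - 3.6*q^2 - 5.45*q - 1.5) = -2.1625*q^5 + 0.653*q^4 + 25.247*q^3 + 27.586*q^2 + 7.7255*q + 0.285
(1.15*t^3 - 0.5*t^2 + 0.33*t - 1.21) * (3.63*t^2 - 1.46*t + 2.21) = 4.1745*t^5 - 3.494*t^4 + 4.4694*t^3 - 5.9791*t^2 + 2.4959*t - 2.6741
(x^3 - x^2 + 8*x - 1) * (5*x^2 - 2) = 5*x^5 - 5*x^4 + 38*x^3 - 3*x^2 - 16*x + 2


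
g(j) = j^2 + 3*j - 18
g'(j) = 2*j + 3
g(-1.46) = -20.25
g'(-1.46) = 0.08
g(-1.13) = -20.11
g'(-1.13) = 0.74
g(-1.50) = -20.25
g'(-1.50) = 0.00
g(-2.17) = -19.80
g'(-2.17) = -1.34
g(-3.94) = -14.30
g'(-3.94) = -4.88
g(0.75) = -15.19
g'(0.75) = 4.50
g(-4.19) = -13.01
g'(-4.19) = -5.38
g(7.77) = 65.68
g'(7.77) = 18.54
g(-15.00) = 162.00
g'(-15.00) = -27.00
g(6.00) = 36.00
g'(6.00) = 15.00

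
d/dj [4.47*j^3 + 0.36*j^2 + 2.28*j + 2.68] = 13.41*j^2 + 0.72*j + 2.28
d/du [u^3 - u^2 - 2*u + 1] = 3*u^2 - 2*u - 2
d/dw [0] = 0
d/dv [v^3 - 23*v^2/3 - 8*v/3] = 3*v^2 - 46*v/3 - 8/3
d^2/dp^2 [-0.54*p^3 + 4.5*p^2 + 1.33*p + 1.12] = 9.0 - 3.24*p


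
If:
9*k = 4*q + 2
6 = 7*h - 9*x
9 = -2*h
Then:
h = -9/2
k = 4*q/9 + 2/9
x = -25/6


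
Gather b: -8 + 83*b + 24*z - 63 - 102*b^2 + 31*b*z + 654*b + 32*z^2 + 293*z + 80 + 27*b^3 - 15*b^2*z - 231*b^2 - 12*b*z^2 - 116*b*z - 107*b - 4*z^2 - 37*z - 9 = 27*b^3 + b^2*(-15*z - 333) + b*(-12*z^2 - 85*z + 630) + 28*z^2 + 280*z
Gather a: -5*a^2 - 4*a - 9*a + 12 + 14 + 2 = -5*a^2 - 13*a + 28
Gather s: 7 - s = 7 - s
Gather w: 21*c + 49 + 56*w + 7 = 21*c + 56*w + 56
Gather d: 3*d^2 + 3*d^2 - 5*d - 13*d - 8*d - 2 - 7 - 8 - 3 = 6*d^2 - 26*d - 20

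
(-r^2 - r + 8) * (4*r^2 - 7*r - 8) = -4*r^4 + 3*r^3 + 47*r^2 - 48*r - 64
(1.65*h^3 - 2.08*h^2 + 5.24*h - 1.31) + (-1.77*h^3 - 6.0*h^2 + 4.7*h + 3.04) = -0.12*h^3 - 8.08*h^2 + 9.94*h + 1.73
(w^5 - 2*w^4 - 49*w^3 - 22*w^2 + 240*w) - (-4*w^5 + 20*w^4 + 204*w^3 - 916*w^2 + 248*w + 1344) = 5*w^5 - 22*w^4 - 253*w^3 + 894*w^2 - 8*w - 1344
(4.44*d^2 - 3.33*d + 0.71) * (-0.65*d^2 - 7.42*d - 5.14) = -2.886*d^4 - 30.7803*d^3 + 1.4255*d^2 + 11.848*d - 3.6494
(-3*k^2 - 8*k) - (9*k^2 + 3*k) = -12*k^2 - 11*k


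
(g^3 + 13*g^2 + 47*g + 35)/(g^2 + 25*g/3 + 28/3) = 3*(g^2 + 6*g + 5)/(3*g + 4)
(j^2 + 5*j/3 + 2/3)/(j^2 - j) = (3*j^2 + 5*j + 2)/(3*j*(j - 1))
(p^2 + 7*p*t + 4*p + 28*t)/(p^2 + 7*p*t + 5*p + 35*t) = (p + 4)/(p + 5)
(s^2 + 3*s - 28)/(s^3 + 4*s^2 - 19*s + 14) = (s - 4)/(s^2 - 3*s + 2)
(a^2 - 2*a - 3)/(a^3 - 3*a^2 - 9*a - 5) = (a - 3)/(a^2 - 4*a - 5)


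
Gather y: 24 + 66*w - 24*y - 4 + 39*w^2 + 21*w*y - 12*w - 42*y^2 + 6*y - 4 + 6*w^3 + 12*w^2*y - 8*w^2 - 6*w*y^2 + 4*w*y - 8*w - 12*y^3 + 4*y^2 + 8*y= 6*w^3 + 31*w^2 + 46*w - 12*y^3 + y^2*(-6*w - 38) + y*(12*w^2 + 25*w - 10) + 16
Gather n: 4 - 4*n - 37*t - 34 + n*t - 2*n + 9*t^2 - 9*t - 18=n*(t - 6) + 9*t^2 - 46*t - 48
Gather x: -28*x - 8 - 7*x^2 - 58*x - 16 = -7*x^2 - 86*x - 24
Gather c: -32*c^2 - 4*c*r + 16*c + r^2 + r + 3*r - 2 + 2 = -32*c^2 + c*(16 - 4*r) + r^2 + 4*r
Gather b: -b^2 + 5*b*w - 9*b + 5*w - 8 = -b^2 + b*(5*w - 9) + 5*w - 8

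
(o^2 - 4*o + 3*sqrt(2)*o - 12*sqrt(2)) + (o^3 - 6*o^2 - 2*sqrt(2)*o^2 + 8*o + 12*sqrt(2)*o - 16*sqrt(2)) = o^3 - 5*o^2 - 2*sqrt(2)*o^2 + 4*o + 15*sqrt(2)*o - 28*sqrt(2)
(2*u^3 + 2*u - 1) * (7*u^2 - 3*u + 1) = 14*u^5 - 6*u^4 + 16*u^3 - 13*u^2 + 5*u - 1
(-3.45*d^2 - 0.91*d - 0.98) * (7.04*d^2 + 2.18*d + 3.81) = -24.288*d^4 - 13.9274*d^3 - 22.0275*d^2 - 5.6035*d - 3.7338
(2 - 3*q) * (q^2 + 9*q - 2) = -3*q^3 - 25*q^2 + 24*q - 4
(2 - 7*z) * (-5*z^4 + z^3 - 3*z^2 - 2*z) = 35*z^5 - 17*z^4 + 23*z^3 + 8*z^2 - 4*z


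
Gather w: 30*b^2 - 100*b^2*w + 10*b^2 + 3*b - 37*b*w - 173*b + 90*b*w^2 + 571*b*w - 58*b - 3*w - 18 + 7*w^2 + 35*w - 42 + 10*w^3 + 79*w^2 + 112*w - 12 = 40*b^2 - 228*b + 10*w^3 + w^2*(90*b + 86) + w*(-100*b^2 + 534*b + 144) - 72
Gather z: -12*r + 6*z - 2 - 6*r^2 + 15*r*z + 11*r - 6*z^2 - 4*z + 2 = -6*r^2 - r - 6*z^2 + z*(15*r + 2)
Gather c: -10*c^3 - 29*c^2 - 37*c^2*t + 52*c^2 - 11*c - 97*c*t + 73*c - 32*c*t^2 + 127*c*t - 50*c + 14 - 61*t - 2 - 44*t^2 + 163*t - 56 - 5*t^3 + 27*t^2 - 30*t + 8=-10*c^3 + c^2*(23 - 37*t) + c*(-32*t^2 + 30*t + 12) - 5*t^3 - 17*t^2 + 72*t - 36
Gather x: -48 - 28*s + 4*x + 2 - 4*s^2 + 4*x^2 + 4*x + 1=-4*s^2 - 28*s + 4*x^2 + 8*x - 45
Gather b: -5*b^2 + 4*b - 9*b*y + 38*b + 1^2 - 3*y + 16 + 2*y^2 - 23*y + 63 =-5*b^2 + b*(42 - 9*y) + 2*y^2 - 26*y + 80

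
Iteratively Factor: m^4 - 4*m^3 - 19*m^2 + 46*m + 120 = (m + 3)*(m^3 - 7*m^2 + 2*m + 40) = (m - 5)*(m + 3)*(m^2 - 2*m - 8) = (m - 5)*(m - 4)*(m + 3)*(m + 2)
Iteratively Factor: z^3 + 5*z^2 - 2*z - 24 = (z + 3)*(z^2 + 2*z - 8) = (z + 3)*(z + 4)*(z - 2)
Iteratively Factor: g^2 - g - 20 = (g - 5)*(g + 4)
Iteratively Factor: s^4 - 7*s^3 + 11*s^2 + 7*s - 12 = (s + 1)*(s^3 - 8*s^2 + 19*s - 12) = (s - 1)*(s + 1)*(s^2 - 7*s + 12) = (s - 3)*(s - 1)*(s + 1)*(s - 4)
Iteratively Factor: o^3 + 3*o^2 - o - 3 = (o + 3)*(o^2 - 1) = (o + 1)*(o + 3)*(o - 1)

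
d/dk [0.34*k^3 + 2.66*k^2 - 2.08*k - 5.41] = 1.02*k^2 + 5.32*k - 2.08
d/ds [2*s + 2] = 2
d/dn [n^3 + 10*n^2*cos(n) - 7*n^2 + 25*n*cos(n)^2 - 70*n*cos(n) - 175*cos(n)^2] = -10*n^2*sin(n) + 3*n^2 + 70*n*sin(n) - 25*n*sin(2*n) + 20*n*cos(n) - 14*n + 175*sin(2*n) + 25*cos(n)^2 - 70*cos(n)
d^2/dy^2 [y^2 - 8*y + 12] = 2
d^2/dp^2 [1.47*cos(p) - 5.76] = -1.47*cos(p)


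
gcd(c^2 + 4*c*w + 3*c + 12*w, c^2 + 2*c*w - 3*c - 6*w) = 1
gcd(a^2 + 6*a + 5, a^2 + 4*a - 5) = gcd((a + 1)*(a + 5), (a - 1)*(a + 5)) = a + 5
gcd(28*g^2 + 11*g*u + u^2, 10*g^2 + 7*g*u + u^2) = 1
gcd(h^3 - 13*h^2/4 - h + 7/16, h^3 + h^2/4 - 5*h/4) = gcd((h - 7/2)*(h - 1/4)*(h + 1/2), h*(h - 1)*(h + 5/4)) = 1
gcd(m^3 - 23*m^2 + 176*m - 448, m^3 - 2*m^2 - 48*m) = m - 8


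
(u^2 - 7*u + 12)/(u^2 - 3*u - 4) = (u - 3)/(u + 1)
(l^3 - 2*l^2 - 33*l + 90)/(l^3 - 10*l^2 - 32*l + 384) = (l^2 - 8*l + 15)/(l^2 - 16*l + 64)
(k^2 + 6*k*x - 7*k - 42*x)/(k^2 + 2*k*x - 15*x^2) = (k^2 + 6*k*x - 7*k - 42*x)/(k^2 + 2*k*x - 15*x^2)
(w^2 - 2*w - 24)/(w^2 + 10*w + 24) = (w - 6)/(w + 6)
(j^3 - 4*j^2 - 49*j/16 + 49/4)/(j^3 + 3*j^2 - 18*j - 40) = (j^2 - 49/16)/(j^2 + 7*j + 10)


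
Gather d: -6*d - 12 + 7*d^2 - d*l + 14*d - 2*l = 7*d^2 + d*(8 - l) - 2*l - 12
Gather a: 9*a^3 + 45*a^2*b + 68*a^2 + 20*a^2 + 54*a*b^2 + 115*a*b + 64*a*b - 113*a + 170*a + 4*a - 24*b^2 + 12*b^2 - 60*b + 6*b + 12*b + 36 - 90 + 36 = 9*a^3 + a^2*(45*b + 88) + a*(54*b^2 + 179*b + 61) - 12*b^2 - 42*b - 18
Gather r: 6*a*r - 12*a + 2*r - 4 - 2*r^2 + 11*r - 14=-12*a - 2*r^2 + r*(6*a + 13) - 18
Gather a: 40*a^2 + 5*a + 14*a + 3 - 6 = 40*a^2 + 19*a - 3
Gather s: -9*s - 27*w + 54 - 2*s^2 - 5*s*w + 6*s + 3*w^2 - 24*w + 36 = -2*s^2 + s*(-5*w - 3) + 3*w^2 - 51*w + 90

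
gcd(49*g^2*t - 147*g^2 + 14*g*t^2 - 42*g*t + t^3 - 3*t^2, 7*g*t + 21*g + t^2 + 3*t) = 7*g + t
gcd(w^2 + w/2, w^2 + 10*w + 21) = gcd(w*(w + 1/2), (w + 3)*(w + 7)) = 1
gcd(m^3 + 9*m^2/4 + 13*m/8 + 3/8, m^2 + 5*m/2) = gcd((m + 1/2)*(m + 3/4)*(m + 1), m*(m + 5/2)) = 1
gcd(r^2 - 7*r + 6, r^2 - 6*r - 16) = 1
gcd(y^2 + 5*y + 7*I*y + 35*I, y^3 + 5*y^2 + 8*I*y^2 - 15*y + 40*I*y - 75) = y + 5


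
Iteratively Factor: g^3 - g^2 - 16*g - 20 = (g - 5)*(g^2 + 4*g + 4) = (g - 5)*(g + 2)*(g + 2)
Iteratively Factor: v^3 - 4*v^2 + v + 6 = (v - 2)*(v^2 - 2*v - 3) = (v - 3)*(v - 2)*(v + 1)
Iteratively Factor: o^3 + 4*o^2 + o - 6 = (o - 1)*(o^2 + 5*o + 6) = (o - 1)*(o + 2)*(o + 3)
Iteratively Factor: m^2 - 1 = (m - 1)*(m + 1)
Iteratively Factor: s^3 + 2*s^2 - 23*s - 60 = (s + 4)*(s^2 - 2*s - 15) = (s + 3)*(s + 4)*(s - 5)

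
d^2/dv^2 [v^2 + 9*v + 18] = 2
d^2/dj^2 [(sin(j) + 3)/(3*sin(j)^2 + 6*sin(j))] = (-sin(j)^2 - 10*sin(j) - 16 + 6/sin(j) + 36/sin(j)^2 + 24/sin(j)^3)/(3*(sin(j) + 2)^3)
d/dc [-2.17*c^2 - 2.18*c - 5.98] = -4.34*c - 2.18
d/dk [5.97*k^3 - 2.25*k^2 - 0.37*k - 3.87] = 17.91*k^2 - 4.5*k - 0.37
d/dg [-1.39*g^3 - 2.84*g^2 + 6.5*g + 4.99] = -4.17*g^2 - 5.68*g + 6.5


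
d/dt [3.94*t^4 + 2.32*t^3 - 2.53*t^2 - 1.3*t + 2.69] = 15.76*t^3 + 6.96*t^2 - 5.06*t - 1.3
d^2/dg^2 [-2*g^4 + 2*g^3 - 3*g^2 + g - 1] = -24*g^2 + 12*g - 6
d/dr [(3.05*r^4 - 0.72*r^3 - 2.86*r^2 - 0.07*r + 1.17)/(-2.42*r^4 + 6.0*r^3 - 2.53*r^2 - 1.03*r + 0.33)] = (16.5576*r^6 - 29.2754*r^5 + 9.0489*r^4 + 17.6748*r^3 - 19.0041*r^2 + 4.0326*r + 1.182)/(5.8564*r^8 - 29.04*r^7 + 48.2452*r^6 - 25.3748*r^5 - 7.5563*r^4 + 9.1718*r^3 - 0.6089*r^2 - 0.6798*r + 0.1089)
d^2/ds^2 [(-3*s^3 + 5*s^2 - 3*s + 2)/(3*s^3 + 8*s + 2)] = 2*(45*s^6 + 135*s^5 - 144*s^4 - 330*s^3 + 108*s^2 - 72*s + 196)/(27*s^9 + 216*s^7 + 54*s^6 + 576*s^5 + 288*s^4 + 548*s^3 + 384*s^2 + 96*s + 8)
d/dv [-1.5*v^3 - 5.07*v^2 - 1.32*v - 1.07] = -4.5*v^2 - 10.14*v - 1.32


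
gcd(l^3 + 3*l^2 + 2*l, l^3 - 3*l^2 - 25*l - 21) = l + 1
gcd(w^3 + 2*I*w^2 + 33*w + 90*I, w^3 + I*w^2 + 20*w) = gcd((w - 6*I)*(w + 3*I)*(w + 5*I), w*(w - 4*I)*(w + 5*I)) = w + 5*I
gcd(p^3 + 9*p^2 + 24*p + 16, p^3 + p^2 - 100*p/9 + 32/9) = p + 4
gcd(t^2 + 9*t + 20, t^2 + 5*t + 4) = t + 4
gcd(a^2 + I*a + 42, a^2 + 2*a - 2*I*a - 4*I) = 1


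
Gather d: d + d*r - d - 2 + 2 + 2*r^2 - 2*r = d*r + 2*r^2 - 2*r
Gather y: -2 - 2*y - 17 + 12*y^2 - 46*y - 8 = 12*y^2 - 48*y - 27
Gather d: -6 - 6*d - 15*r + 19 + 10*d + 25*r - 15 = 4*d + 10*r - 2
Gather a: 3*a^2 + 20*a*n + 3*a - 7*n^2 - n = 3*a^2 + a*(20*n + 3) - 7*n^2 - n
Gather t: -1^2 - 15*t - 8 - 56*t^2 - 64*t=-56*t^2 - 79*t - 9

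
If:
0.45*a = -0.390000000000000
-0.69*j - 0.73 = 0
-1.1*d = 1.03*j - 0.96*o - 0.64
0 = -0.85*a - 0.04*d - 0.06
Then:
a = -0.87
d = 16.92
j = -1.06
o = 17.58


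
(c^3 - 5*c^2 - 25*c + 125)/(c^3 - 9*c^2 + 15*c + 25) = (c + 5)/(c + 1)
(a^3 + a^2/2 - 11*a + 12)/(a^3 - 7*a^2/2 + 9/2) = (a^2 + 2*a - 8)/(a^2 - 2*a - 3)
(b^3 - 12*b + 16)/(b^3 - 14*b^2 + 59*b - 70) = (b^2 + 2*b - 8)/(b^2 - 12*b + 35)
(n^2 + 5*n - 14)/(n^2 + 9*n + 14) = (n - 2)/(n + 2)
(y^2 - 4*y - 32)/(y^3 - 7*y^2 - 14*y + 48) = (y + 4)/(y^2 + y - 6)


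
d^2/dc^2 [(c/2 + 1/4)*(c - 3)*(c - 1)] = 3*c - 7/2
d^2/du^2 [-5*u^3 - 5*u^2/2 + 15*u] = -30*u - 5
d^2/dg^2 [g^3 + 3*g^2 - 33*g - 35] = 6*g + 6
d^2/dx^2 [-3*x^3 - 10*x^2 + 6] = -18*x - 20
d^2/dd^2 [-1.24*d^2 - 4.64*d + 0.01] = -2.48000000000000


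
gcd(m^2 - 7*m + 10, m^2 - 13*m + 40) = m - 5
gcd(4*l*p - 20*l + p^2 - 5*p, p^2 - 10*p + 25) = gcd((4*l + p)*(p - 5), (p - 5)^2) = p - 5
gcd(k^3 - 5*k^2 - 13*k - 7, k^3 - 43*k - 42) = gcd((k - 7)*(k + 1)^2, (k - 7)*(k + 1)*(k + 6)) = k^2 - 6*k - 7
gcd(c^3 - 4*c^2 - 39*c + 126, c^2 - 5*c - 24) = 1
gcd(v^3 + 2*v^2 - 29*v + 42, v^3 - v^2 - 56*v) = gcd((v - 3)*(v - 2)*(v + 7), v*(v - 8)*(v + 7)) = v + 7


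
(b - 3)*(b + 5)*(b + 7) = b^3 + 9*b^2 - b - 105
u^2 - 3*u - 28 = (u - 7)*(u + 4)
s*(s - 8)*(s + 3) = s^3 - 5*s^2 - 24*s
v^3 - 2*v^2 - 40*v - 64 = (v - 8)*(v + 2)*(v + 4)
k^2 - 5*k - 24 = (k - 8)*(k + 3)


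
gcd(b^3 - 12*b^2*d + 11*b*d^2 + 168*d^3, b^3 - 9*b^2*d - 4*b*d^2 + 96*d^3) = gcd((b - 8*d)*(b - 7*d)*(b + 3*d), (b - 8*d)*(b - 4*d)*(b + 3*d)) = b^2 - 5*b*d - 24*d^2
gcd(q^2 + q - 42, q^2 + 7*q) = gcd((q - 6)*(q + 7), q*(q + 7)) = q + 7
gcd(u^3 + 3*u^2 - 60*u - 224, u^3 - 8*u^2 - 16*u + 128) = u^2 - 4*u - 32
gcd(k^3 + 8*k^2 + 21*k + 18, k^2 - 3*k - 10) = k + 2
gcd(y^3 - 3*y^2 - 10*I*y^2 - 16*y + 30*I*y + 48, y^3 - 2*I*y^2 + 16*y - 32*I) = y - 2*I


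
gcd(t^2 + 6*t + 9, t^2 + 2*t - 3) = t + 3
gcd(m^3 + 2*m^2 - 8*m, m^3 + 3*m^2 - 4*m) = m^2 + 4*m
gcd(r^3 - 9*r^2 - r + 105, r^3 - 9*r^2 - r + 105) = r^3 - 9*r^2 - r + 105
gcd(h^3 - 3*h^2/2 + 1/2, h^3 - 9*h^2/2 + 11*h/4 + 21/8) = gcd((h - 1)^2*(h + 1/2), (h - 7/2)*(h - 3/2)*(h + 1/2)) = h + 1/2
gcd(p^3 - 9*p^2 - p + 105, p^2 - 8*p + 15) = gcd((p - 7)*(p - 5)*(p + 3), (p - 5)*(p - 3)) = p - 5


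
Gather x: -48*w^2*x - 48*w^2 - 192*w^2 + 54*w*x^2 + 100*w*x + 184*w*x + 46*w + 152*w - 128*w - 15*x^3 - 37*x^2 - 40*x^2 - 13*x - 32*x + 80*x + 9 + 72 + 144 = -240*w^2 + 70*w - 15*x^3 + x^2*(54*w - 77) + x*(-48*w^2 + 284*w + 35) + 225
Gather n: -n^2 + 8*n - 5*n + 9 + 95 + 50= -n^2 + 3*n + 154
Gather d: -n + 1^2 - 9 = -n - 8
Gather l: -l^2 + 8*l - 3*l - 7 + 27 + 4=-l^2 + 5*l + 24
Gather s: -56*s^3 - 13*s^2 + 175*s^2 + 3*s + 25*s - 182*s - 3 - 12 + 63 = -56*s^3 + 162*s^2 - 154*s + 48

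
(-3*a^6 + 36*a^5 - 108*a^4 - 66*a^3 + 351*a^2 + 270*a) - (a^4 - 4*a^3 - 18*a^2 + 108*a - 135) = -3*a^6 + 36*a^5 - 109*a^4 - 62*a^3 + 369*a^2 + 162*a + 135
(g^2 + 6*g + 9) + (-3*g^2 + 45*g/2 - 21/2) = -2*g^2 + 57*g/2 - 3/2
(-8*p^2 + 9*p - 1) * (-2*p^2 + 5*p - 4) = 16*p^4 - 58*p^3 + 79*p^2 - 41*p + 4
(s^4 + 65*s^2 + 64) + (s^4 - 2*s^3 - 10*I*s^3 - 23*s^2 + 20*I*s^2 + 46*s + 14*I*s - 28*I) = 2*s^4 - 2*s^3 - 10*I*s^3 + 42*s^2 + 20*I*s^2 + 46*s + 14*I*s + 64 - 28*I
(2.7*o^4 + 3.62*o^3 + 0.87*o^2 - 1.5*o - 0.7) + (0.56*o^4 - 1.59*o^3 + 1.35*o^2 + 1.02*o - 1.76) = 3.26*o^4 + 2.03*o^3 + 2.22*o^2 - 0.48*o - 2.46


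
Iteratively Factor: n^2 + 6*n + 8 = (n + 4)*(n + 2)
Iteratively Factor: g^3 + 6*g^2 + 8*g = (g + 4)*(g^2 + 2*g) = (g + 2)*(g + 4)*(g)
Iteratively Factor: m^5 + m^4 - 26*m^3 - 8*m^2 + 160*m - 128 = (m - 4)*(m^4 + 5*m^3 - 6*m^2 - 32*m + 32) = (m - 4)*(m + 4)*(m^3 + m^2 - 10*m + 8) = (m - 4)*(m - 1)*(m + 4)*(m^2 + 2*m - 8) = (m - 4)*(m - 1)*(m + 4)^2*(m - 2)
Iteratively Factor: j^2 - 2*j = (j)*(j - 2)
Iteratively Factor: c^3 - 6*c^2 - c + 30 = (c - 5)*(c^2 - c - 6) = (c - 5)*(c - 3)*(c + 2)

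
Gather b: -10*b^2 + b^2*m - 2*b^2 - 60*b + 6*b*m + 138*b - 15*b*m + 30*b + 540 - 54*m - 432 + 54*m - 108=b^2*(m - 12) + b*(108 - 9*m)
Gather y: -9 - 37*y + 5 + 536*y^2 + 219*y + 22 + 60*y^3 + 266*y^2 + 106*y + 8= 60*y^3 + 802*y^2 + 288*y + 26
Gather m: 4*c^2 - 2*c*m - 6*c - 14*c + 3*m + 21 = 4*c^2 - 20*c + m*(3 - 2*c) + 21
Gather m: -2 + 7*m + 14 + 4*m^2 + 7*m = 4*m^2 + 14*m + 12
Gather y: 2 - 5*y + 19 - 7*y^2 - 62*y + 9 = -7*y^2 - 67*y + 30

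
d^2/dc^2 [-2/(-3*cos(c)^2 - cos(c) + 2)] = 2*(-36*sin(c)^4 + 43*sin(c)^2 + 37*cos(c)/4 - 9*cos(3*c)/4 + 7)/((cos(c) + 1)^3*(3*cos(c) - 2)^3)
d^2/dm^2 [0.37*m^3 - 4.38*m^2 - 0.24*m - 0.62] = 2.22*m - 8.76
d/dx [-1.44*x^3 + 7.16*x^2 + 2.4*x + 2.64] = -4.32*x^2 + 14.32*x + 2.4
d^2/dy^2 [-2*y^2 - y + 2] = -4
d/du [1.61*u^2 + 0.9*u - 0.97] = 3.22*u + 0.9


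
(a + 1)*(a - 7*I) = a^2 + a - 7*I*a - 7*I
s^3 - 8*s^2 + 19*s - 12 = (s - 4)*(s - 3)*(s - 1)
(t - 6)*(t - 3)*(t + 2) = t^3 - 7*t^2 + 36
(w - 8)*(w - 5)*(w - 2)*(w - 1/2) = w^4 - 31*w^3/2 + 147*w^2/2 - 113*w + 40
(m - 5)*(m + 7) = m^2 + 2*m - 35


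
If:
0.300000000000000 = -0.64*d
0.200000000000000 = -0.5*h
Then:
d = -0.47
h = -0.40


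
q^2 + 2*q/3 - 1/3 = (q - 1/3)*(q + 1)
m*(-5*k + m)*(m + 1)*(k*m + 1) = -5*k^2*m^3 - 5*k^2*m^2 + k*m^4 + k*m^3 - 5*k*m^2 - 5*k*m + m^3 + m^2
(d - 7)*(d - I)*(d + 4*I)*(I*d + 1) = I*d^4 - 2*d^3 - 7*I*d^3 + 14*d^2 + 7*I*d^2 + 4*d - 49*I*d - 28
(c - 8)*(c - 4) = c^2 - 12*c + 32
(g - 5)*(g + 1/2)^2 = g^3 - 4*g^2 - 19*g/4 - 5/4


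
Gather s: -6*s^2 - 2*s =-6*s^2 - 2*s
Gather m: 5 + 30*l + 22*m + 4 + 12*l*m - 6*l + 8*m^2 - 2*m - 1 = 24*l + 8*m^2 + m*(12*l + 20) + 8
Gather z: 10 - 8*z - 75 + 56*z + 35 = 48*z - 30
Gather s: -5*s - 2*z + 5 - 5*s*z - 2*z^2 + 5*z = s*(-5*z - 5) - 2*z^2 + 3*z + 5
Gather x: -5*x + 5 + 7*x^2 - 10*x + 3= 7*x^2 - 15*x + 8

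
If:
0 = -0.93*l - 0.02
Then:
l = -0.02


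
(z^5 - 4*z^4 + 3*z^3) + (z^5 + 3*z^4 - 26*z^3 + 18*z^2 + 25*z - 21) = 2*z^5 - z^4 - 23*z^3 + 18*z^2 + 25*z - 21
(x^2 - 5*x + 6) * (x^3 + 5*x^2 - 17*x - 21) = x^5 - 36*x^3 + 94*x^2 + 3*x - 126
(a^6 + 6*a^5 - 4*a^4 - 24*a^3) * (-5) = -5*a^6 - 30*a^5 + 20*a^4 + 120*a^3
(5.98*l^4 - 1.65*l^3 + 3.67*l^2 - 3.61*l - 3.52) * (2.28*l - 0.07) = 13.6344*l^5 - 4.1806*l^4 + 8.4831*l^3 - 8.4877*l^2 - 7.7729*l + 0.2464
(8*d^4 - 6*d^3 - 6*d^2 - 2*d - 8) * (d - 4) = 8*d^5 - 38*d^4 + 18*d^3 + 22*d^2 + 32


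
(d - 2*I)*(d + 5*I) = d^2 + 3*I*d + 10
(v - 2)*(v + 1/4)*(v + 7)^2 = v^4 + 49*v^3/4 + 24*v^2 - 371*v/4 - 49/2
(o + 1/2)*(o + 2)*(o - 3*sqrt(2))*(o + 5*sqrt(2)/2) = o^4 - sqrt(2)*o^3/2 + 5*o^3/2 - 14*o^2 - 5*sqrt(2)*o^2/4 - 75*o/2 - sqrt(2)*o/2 - 15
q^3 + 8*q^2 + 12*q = q*(q + 2)*(q + 6)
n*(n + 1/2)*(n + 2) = n^3 + 5*n^2/2 + n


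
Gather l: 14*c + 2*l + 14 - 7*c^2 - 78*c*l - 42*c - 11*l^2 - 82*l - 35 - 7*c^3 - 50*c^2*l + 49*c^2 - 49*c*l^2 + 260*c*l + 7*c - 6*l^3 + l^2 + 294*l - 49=-7*c^3 + 42*c^2 - 21*c - 6*l^3 + l^2*(-49*c - 10) + l*(-50*c^2 + 182*c + 214) - 70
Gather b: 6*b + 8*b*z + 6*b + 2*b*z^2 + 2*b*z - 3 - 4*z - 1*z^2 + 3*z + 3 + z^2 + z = b*(2*z^2 + 10*z + 12)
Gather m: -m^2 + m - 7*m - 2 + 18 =-m^2 - 6*m + 16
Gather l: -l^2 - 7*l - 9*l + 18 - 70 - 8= -l^2 - 16*l - 60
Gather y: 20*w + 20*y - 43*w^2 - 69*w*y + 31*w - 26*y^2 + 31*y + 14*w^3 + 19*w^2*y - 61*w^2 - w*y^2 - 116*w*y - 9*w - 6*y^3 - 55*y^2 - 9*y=14*w^3 - 104*w^2 + 42*w - 6*y^3 + y^2*(-w - 81) + y*(19*w^2 - 185*w + 42)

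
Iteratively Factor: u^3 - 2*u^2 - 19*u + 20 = (u - 5)*(u^2 + 3*u - 4) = (u - 5)*(u + 4)*(u - 1)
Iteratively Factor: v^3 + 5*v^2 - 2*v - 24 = (v + 3)*(v^2 + 2*v - 8) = (v - 2)*(v + 3)*(v + 4)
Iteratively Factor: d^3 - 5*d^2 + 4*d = (d)*(d^2 - 5*d + 4) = d*(d - 1)*(d - 4)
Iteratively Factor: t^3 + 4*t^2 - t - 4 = (t + 1)*(t^2 + 3*t - 4) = (t - 1)*(t + 1)*(t + 4)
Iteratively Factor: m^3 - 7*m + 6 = (m + 3)*(m^2 - 3*m + 2) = (m - 2)*(m + 3)*(m - 1)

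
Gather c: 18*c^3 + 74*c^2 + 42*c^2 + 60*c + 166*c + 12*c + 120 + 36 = 18*c^3 + 116*c^2 + 238*c + 156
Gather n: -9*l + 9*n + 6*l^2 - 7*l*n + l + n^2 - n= 6*l^2 - 8*l + n^2 + n*(8 - 7*l)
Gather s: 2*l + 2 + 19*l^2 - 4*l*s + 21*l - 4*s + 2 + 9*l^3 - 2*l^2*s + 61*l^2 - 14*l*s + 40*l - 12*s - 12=9*l^3 + 80*l^2 + 63*l + s*(-2*l^2 - 18*l - 16) - 8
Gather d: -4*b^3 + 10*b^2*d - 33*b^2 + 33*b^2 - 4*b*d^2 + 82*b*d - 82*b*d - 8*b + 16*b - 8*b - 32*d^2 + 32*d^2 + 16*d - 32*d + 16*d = -4*b^3 + 10*b^2*d - 4*b*d^2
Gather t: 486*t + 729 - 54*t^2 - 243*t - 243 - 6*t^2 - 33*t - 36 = -60*t^2 + 210*t + 450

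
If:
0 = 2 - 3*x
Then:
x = 2/3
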